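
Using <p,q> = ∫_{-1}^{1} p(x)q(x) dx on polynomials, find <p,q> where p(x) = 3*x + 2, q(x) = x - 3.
<p,q> = -10

Expand the product: p(x)·q(x) = 3*x^2 - 7*x - 6.
∫_{-1}^{1} of each monomial x^k gives [2/(k+1) if k even, 0 if k odd]. Integrating term-by-term (or equivalently evaluating the antiderivative F(x) = x^3 - 7*x^2/2 - 6*x at the endpoints):
  F(1) − F(−1) = -17/2 − (3/2) = -10.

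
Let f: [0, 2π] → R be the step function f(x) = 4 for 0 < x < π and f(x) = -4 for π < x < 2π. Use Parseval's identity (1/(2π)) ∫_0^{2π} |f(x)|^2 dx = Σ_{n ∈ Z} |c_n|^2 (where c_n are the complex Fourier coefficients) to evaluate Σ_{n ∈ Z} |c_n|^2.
Σ |c_n|^2 = 16

Parseval equates the L^2 energy of f (normalised by 1/(2π)) with the ℓ^2 sum of its Fourier coefficients: (1/(2π)) ∫_0^{2π} |f|^2 = Σ |c_n|^2.
Compute the left side: (1/(2π)) [∫_0^π 4^2 dx + ∫_π^{2π} (-4)^2 dx] = (1/(2π)) · (16π + 16π) = (16 + 16)/2 = 16.
So Σ_{n ∈ Z} |c_n|^2 = 16.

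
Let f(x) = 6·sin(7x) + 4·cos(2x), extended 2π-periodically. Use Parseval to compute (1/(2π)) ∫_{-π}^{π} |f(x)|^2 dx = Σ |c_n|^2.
Σ |c_n|^2 = 26

Expand |f|^2 and use orthogonality of {sin(nx), cos(mx)} on [-π, π]:
  ∫_{-π}^{π} sin(nx)^2 dx = π, ∫ cos(mx)^2 dx = π, and cross terms integrate to 0.
So ∫_{-π}^{π} f(x)^2 dx = 6^2 · π + 4^2 · π = (36 + 16)π.
Divide by 2π: (36 + 16)/2 = 26.
By Parseval, this equals Σ |c_n|^2.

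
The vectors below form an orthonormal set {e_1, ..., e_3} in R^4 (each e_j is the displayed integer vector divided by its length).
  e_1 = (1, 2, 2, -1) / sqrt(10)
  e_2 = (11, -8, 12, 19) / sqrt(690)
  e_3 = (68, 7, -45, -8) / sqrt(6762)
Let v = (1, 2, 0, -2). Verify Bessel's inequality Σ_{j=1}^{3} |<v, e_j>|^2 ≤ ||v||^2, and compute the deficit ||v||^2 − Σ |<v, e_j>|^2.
Σ |<v, e_j>|^2 = 9; ||v||^2 = 9; deficit = 0

Write each e_j = u_j / sqrt(<u_j, u_j>) where u_j is the displayed integer vector. Then <v, e_j> = <v, u_j> / sqrt(<u_j, u_j>), so |<v, e_j>|^2 = <v, u_j>^2 / <u_j, u_j>.
Coefficients: <v, e_1> = 7/sqrt(10), <v, e_2> = -43/sqrt(690), <v, e_3> = 98/sqrt(6762).
Square and sum: Σ |<v, e_j>|^2 = 9.
Compute ||v||^2 = v·v = 9.
Deficit = 9 − 9 = 0 ≥ 0, confirming Bessel's inequality. (The deficit equals ||v − Σ <v,e_j> e_j||^2, the squared distance from v to span{e_j}.)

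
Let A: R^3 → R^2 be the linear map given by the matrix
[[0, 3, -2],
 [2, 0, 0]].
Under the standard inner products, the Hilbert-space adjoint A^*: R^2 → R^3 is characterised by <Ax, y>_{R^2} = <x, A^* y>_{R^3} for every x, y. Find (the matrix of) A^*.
A^* = A^T =
[[0, 2],
 [3, 0],
 [-2, 0]]

For real matrices with standard dot products, the defining identity <Ax, y> = <x, A^* y> gives (Ax)^T y = x^T (A^*) y, i.e. x^T A^T y = x^T (A^*) y. Since this holds for all x, y, we must have A^* = A^T. Therefore
A^* =
[[0, 2],
 [3, 0],
 [-2, 0]].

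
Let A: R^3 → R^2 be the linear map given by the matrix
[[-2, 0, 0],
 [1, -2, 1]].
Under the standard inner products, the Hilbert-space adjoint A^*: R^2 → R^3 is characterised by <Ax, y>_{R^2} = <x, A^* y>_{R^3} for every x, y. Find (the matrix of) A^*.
A^* = A^T =
[[-2, 1],
 [0, -2],
 [0, 1]]

For real matrices with standard dot products, the defining identity <Ax, y> = <x, A^* y> gives (Ax)^T y = x^T (A^*) y, i.e. x^T A^T y = x^T (A^*) y. Since this holds for all x, y, we must have A^* = A^T. Therefore
A^* =
[[-2, 1],
 [0, -2],
 [0, 1]].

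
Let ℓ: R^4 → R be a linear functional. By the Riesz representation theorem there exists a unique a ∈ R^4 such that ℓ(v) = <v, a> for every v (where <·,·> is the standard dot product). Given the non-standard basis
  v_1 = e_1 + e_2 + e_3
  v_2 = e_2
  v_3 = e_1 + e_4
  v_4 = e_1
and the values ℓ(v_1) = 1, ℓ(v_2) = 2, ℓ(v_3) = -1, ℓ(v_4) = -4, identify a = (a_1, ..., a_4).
a = (-4, 2, 3, 3)

Write a = (a_1, ..., a_4) in the standard basis. For each basis vector v_i, ℓ(v_i) = <v_i, a> is a linear equation in the a_j's. Collect the n equations into a matrix system V a = ℓ, where row i of V is v_i (expressed in the standard basis). Since V is invertible (lower-triangular with 1s on the diagonal, up to permutation), solve by back-substitution:
  V =
[[1, 1, 1, 0],
 [0, 1, 0, 0],
 [1, 0, 0, 1],
 [1, 0, 0, 0]]
  V a = (1, 2, -1, -4)
Solving gives a = (-4, 2, 3, 3).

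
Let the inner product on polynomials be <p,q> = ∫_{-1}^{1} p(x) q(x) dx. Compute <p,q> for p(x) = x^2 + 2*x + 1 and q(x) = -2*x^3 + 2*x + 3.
<p,q> = 136/15

Expand the product: p(x)·q(x) = -2*x^5 - 4*x^4 + 7*x^2 + 8*x + 3.
∫_{-1}^{1} of each monomial x^k gives [2/(k+1) if k even, 0 if k odd]. Integrating term-by-term (or equivalently evaluating the antiderivative F(x) = -x^6/3 - 4*x^5/5 + 7*x^3/3 + 4*x^2 + 3*x at the endpoints):
  F(1) − F(−1) = 41/5 − (-13/15) = 136/15.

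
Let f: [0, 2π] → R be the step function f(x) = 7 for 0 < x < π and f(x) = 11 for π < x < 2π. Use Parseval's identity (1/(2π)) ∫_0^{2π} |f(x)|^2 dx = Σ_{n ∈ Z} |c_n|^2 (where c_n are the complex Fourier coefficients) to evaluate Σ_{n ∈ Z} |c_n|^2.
Σ |c_n|^2 = 85

Parseval equates the L^2 energy of f (normalised by 1/(2π)) with the ℓ^2 sum of its Fourier coefficients: (1/(2π)) ∫_0^{2π} |f|^2 = Σ |c_n|^2.
Compute the left side: (1/(2π)) [∫_0^π 7^2 dx + ∫_π^{2π} 11^2 dx] = (1/(2π)) · (49π + 121π) = (49 + 121)/2 = 85.
So Σ_{n ∈ Z} |c_n|^2 = 85.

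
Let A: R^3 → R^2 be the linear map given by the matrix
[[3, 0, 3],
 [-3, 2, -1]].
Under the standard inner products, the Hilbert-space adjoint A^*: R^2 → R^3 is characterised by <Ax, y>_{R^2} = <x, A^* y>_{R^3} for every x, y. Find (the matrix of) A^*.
A^* = A^T =
[[3, -3],
 [0, 2],
 [3, -1]]

For real matrices with standard dot products, the defining identity <Ax, y> = <x, A^* y> gives (Ax)^T y = x^T (A^*) y, i.e. x^T A^T y = x^T (A^*) y. Since this holds for all x, y, we must have A^* = A^T. Therefore
A^* =
[[3, -3],
 [0, 2],
 [3, -1]].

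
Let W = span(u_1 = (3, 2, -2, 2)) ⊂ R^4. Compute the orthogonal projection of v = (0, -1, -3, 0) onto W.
proj_W(v) = (4/7, 8/21, -8/21, 8/21)

Set up U = [u_1 | ... | u_1] ∈ R^(4×1). The projector onto W = col(U) is P = U (U^T U)^(-1) U^T.
Compute U^T U =
  [21],
and U^T v = (4).
Solve U^T U · c = U^T v for the coefficients: c = (4/21). The projection is proj_W(v) = U c.
Check: (v - proj_W(v)) · u_1 = 0  (should be 0).
Result: proj_W(v) = (4/7, 8/21, -8/21, 8/21).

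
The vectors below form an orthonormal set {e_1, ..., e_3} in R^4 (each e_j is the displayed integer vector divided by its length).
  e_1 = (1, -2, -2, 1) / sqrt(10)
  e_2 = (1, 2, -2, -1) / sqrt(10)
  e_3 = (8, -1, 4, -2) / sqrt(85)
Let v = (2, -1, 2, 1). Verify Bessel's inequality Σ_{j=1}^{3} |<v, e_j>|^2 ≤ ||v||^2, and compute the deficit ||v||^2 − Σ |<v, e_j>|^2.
Σ |<v, e_j>|^2 = 150/17; ||v||^2 = 10; deficit = 20/17

Write each e_j = u_j / sqrt(<u_j, u_j>) where u_j is the displayed integer vector. Then <v, e_j> = <v, u_j> / sqrt(<u_j, u_j>), so |<v, e_j>|^2 = <v, u_j>^2 / <u_j, u_j>.
Coefficients: <v, e_1> = 1/sqrt(10), <v, e_2> = -5/sqrt(10), <v, e_3> = 23/sqrt(85).
Square and sum: Σ |<v, e_j>|^2 = 150/17.
Compute ||v||^2 = v·v = 10.
Deficit = 10 − 150/17 = 20/17 ≥ 0, confirming Bessel's inequality. (The deficit equals ||v − Σ <v,e_j> e_j||^2, the squared distance from v to span{e_j}.)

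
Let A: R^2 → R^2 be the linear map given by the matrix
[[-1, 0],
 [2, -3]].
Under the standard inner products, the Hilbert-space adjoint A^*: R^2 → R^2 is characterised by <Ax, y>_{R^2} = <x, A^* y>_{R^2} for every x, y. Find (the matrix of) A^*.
A^* = A^T =
[[-1, 2],
 [0, -3]]

For real matrices with standard dot products, the defining identity <Ax, y> = <x, A^* y> gives (Ax)^T y = x^T (A^*) y, i.e. x^T A^T y = x^T (A^*) y. Since this holds for all x, y, we must have A^* = A^T. Therefore
A^* =
[[-1, 2],
 [0, -3]].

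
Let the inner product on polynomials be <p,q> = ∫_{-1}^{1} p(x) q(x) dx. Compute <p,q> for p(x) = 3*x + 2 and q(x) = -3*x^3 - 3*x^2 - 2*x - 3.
<p,q> = -118/5

Expand the product: p(x)·q(x) = -9*x^4 - 15*x^3 - 12*x^2 - 13*x - 6.
∫_{-1}^{1} of each monomial x^k gives [2/(k+1) if k even, 0 if k odd]. Integrating term-by-term (or equivalently evaluating the antiderivative F(x) = -9*x^5/5 - 15*x^4/4 - 4*x^3 - 13*x^2/2 - 6*x at the endpoints):
  F(1) − F(−1) = -441/20 − (31/20) = -118/5.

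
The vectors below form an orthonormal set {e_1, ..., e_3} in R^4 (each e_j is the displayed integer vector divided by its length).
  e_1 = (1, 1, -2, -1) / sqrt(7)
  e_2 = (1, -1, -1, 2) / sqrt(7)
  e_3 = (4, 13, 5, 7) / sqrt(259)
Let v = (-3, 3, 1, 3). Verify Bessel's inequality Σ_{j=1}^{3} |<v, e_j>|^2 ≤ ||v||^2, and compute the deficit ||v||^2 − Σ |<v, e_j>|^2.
Σ |<v, e_j>|^2 = 98*2**(272/313)*3**(30/313)*5**(88/313)*7**(119/313)/45; ||v||^2 = 28; deficit = 3481/259

Write each e_j = u_j / sqrt(<u_j, u_j>) where u_j is the displayed integer vector. Then <v, e_j> = <v, u_j> / sqrt(<u_j, u_j>), so |<v, e_j>|^2 = <v, u_j>^2 / <u_j, u_j>.
Coefficients: <v, e_1> = -5/sqrt(7), <v, e_2> = -1/sqrt(7), <v, e_3> = 53/sqrt(259).
Square and sum: Σ |<v, e_j>|^2 = 98*2**(272/313)*3**(30/313)*5**(88/313)*7**(119/313)/45.
Compute ||v||^2 = v·v = 28.
Deficit = 28 − 98*2**(272/313)*3**(30/313)*5**(88/313)*7**(119/313)/45 = 3481/259 ≥ 0, confirming Bessel's inequality. (The deficit equals ||v − Σ <v,e_j> e_j||^2, the squared distance from v to span{e_j}.)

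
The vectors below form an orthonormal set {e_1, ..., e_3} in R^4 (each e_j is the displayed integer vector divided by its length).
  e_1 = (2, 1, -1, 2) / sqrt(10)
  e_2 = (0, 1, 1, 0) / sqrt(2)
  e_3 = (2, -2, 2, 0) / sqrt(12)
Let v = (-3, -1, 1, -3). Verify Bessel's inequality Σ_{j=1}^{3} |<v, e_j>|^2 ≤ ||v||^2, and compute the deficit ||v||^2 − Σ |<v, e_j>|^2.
Σ |<v, e_j>|^2 = 299/15; ||v||^2 = 20; deficit = 1/15

Write each e_j = u_j / sqrt(<u_j, u_j>) where u_j is the displayed integer vector. Then <v, e_j> = <v, u_j> / sqrt(<u_j, u_j>), so |<v, e_j>|^2 = <v, u_j>^2 / <u_j, u_j>.
Coefficients: <v, e_1> = -14/sqrt(10), <v, e_2> = 0/sqrt(2), <v, e_3> = -2/sqrt(12).
Square and sum: Σ |<v, e_j>|^2 = 299/15.
Compute ||v||^2 = v·v = 20.
Deficit = 20 − 299/15 = 1/15 ≥ 0, confirming Bessel's inequality. (The deficit equals ||v − Σ <v,e_j> e_j||^2, the squared distance from v to span{e_j}.)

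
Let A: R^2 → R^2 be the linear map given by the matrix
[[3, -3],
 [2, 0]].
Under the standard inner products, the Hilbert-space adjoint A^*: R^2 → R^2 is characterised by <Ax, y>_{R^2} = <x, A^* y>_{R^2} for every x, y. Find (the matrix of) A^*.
A^* = A^T =
[[3, 2],
 [-3, 0]]

For real matrices with standard dot products, the defining identity <Ax, y> = <x, A^* y> gives (Ax)^T y = x^T (A^*) y, i.e. x^T A^T y = x^T (A^*) y. Since this holds for all x, y, we must have A^* = A^T. Therefore
A^* =
[[3, 2],
 [-3, 0]].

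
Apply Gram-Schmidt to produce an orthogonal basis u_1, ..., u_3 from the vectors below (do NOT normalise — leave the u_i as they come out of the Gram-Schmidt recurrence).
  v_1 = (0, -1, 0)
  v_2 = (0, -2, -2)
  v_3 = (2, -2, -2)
Orthogonal basis:
  u_1 = (0, -1, 0)
  u_2 = (0, 0, -2)
  u_3 = (2, 0, 0)

Apply the Gram-Schmidt recurrence
  u_1 = v_1
  u_i = v_i − Σ_{j<i} ((v_i · u_j) / (u_j · u_j)) · u_j.

Step by step this gives:
  u_1 = (0, -1, 0)
  u_2 = (0, 0, -2)
  u_3 = (2, 0, 0)

Orthogonality check:
  u_2 · u_1 = 0 (should be 0)
  u_3 · u_1 = 0 (should be 0)
  u_3 · u_2 = 0 (should be 0)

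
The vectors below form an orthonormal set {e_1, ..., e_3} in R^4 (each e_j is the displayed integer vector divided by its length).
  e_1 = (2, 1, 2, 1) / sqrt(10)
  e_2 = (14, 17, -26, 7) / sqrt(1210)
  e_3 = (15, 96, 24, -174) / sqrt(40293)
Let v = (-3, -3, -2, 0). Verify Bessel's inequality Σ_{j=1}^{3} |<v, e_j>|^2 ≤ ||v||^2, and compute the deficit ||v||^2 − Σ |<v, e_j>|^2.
Σ |<v, e_j>|^2 = 810/37; ||v||^2 = 22; deficit = 4/37

Write each e_j = u_j / sqrt(<u_j, u_j>) where u_j is the displayed integer vector. Then <v, e_j> = <v, u_j> / sqrt(<u_j, u_j>), so |<v, e_j>|^2 = <v, u_j>^2 / <u_j, u_j>.
Coefficients: <v, e_1> = -13/sqrt(10), <v, e_2> = -41/sqrt(1210), <v, e_3> = -381/sqrt(40293).
Square and sum: Σ |<v, e_j>|^2 = 810/37.
Compute ||v||^2 = v·v = 22.
Deficit = 22 − 810/37 = 4/37 ≥ 0, confirming Bessel's inequality. (The deficit equals ||v − Σ <v,e_j> e_j||^2, the squared distance from v to span{e_j}.)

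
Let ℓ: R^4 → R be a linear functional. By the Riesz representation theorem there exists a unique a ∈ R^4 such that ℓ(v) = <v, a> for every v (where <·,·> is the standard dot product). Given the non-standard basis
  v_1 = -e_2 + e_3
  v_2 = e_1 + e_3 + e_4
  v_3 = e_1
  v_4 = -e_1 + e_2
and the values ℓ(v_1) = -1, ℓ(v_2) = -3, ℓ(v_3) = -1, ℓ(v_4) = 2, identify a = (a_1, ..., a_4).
a = (-1, 1, 0, -2)

Write a = (a_1, ..., a_4) in the standard basis. For each basis vector v_i, ℓ(v_i) = <v_i, a> is a linear equation in the a_j's. Collect the n equations into a matrix system V a = ℓ, where row i of V is v_i (expressed in the standard basis). Since V is invertible (lower-triangular with 1s on the diagonal, up to permutation), solve by back-substitution:
  V =
[[0, -1, 1, 0],
 [1, 0, 1, 1],
 [1, 0, 0, 0],
 [-1, 1, 0, 0]]
  V a = (-1, -3, -1, 2)
Solving gives a = (-1, 1, 0, -2).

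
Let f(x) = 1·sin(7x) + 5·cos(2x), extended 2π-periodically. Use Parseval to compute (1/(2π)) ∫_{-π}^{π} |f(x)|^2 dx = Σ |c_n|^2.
Σ |c_n|^2 = 13

Expand |f|^2 and use orthogonality of {sin(nx), cos(mx)} on [-π, π]:
  ∫_{-π}^{π} sin(nx)^2 dx = π, ∫ cos(mx)^2 dx = π, and cross terms integrate to 0.
So ∫_{-π}^{π} f(x)^2 dx = 1^2 · π + 5^2 · π = (1 + 25)π.
Divide by 2π: (1 + 25)/2 = 13.
By Parseval, this equals Σ |c_n|^2.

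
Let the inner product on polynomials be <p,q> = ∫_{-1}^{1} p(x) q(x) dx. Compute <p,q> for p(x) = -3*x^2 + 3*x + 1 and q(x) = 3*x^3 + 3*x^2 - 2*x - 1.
<p,q> = -2

Expand the product: p(x)·q(x) = -9*x^5 + 18*x^3 - 5*x - 1.
∫_{-1}^{1} of each monomial x^k gives [2/(k+1) if k even, 0 if k odd]. Integrating term-by-term (or equivalently evaluating the antiderivative F(x) = -3*x^6/2 + 9*x^4/2 - 5*x^2/2 - x at the endpoints):
  F(1) − F(−1) = -1/2 − (3/2) = -2.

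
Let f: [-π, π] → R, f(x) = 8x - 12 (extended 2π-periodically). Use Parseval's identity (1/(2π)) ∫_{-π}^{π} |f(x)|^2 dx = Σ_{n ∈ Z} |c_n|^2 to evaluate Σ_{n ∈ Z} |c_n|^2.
Σ |c_n|^2 = 64π^2/3 + 144

Expand and integrate term by term over [-π, π]:
  ∫ (8x)^2 dx = 64·(2π^3/3); ∫ 2·8·(-12)·x dx = 0 (odd integrand); ∫ (-12)^2 dx = 144·2π.
So (1/(2π)) ∫_{-π}^{π} (8x - 12)^2 dx = 64π^2/3 + 144 = 64π^2/3 + 144.
Parseval ⇒ Σ |c_n|^2 = 64π^2/3 + 144.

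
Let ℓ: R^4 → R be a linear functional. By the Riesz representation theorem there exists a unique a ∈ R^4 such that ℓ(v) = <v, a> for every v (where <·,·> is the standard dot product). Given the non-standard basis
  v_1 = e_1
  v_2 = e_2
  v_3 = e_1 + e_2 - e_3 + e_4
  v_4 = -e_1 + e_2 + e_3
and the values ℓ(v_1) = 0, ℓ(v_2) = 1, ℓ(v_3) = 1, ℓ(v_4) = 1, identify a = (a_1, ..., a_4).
a = (0, 1, 0, 0)

Write a = (a_1, ..., a_4) in the standard basis. For each basis vector v_i, ℓ(v_i) = <v_i, a> is a linear equation in the a_j's. Collect the n equations into a matrix system V a = ℓ, where row i of V is v_i (expressed in the standard basis). Since V is invertible (lower-triangular with 1s on the diagonal, up to permutation), solve by back-substitution:
  V =
[[1, 0, 0, 0],
 [0, 1, 0, 0],
 [1, 1, -1, 1],
 [-1, 1, 1, 0]]
  V a = (0, 1, 1, 1)
Solving gives a = (0, 1, 0, 0).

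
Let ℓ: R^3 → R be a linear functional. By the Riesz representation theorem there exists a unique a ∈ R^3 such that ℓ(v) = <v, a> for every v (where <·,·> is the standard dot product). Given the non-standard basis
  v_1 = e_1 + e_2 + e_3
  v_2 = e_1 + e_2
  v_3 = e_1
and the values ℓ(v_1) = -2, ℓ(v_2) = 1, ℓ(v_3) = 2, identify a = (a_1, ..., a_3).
a = (2, -1, -3)

Write a = (a_1, ..., a_3) in the standard basis. For each basis vector v_i, ℓ(v_i) = <v_i, a> is a linear equation in the a_j's. Collect the n equations into a matrix system V a = ℓ, where row i of V is v_i (expressed in the standard basis). Since V is invertible (lower-triangular with 1s on the diagonal, up to permutation), solve by back-substitution:
  V =
[[1, 1, 1],
 [1, 1, 0],
 [1, 0, 0]]
  V a = (-2, 1, 2)
Solving gives a = (2, -1, -3).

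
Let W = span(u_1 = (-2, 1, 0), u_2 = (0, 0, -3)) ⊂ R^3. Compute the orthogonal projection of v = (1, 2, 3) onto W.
proj_W(v) = (0, 0, 3)

Set up U = [u_1 | ... | u_2] ∈ R^(3×2). The projector onto W = col(U) is P = U (U^T U)^(-1) U^T.
Compute U^T U =
  [5, 0]
  [0, 9],
and U^T v = (0, -9).
Solve U^T U · c = U^T v for the coefficients: c = (0, -1). The projection is proj_W(v) = U c.
Check: (v - proj_W(v)) · u_1 = 0  (should be 0).
Check: (v - proj_W(v)) · u_2 = 0  (should be 0).
Result: proj_W(v) = (0, 0, 3).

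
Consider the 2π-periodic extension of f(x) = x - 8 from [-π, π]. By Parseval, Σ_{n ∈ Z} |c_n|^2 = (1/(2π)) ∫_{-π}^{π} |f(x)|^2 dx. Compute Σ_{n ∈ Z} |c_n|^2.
Σ |c_n|^2 = π^2/3 + 64

Expand and integrate term by term over [-π, π]:
  ∫ (x)^2 dx = 1·(2π^3/3); ∫ 2·1·(-8)·x dx = 0 (odd integrand); ∫ (-8)^2 dx = 64·2π.
So (1/(2π)) ∫_{-π}^{π} (x - 8)^2 dx = 1π^2/3 + 64 = π^2/3 + 64.
Parseval ⇒ Σ |c_n|^2 = π^2/3 + 64.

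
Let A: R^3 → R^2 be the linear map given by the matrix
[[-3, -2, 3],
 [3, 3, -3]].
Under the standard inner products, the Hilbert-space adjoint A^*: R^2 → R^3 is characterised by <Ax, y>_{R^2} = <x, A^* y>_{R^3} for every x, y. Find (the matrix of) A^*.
A^* = A^T =
[[-3, 3],
 [-2, 3],
 [3, -3]]

For real matrices with standard dot products, the defining identity <Ax, y> = <x, A^* y> gives (Ax)^T y = x^T (A^*) y, i.e. x^T A^T y = x^T (A^*) y. Since this holds for all x, y, we must have A^* = A^T. Therefore
A^* =
[[-3, 3],
 [-2, 3],
 [3, -3]].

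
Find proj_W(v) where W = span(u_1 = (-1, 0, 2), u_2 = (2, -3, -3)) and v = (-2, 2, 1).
proj_W(v) = (-25/23, 99/46, 67/46)

Set up U = [u_1 | ... | u_2] ∈ R^(3×2). The projector onto W = col(U) is P = U (U^T U)^(-1) U^T.
Compute U^T U =
  [5, -8]
  [-8, 22],
and U^T v = (4, -13).
Solve U^T U · c = U^T v for the coefficients: c = (-8/23, -33/46). The projection is proj_W(v) = U c.
Check: (v - proj_W(v)) · u_1 = 0  (should be 0).
Check: (v - proj_W(v)) · u_2 = 0  (should be 0).
Result: proj_W(v) = (-25/23, 99/46, 67/46).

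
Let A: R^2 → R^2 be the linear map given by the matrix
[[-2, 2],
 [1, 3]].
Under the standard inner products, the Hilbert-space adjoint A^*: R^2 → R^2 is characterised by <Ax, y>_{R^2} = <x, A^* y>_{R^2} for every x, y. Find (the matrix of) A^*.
A^* = A^T =
[[-2, 1],
 [2, 3]]

For real matrices with standard dot products, the defining identity <Ax, y> = <x, A^* y> gives (Ax)^T y = x^T (A^*) y, i.e. x^T A^T y = x^T (A^*) y. Since this holds for all x, y, we must have A^* = A^T. Therefore
A^* =
[[-2, 1],
 [2, 3]].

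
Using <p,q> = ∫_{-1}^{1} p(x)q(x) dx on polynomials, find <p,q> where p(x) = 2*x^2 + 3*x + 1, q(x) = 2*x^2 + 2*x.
<p,q> = 104/15

Expand the product: p(x)·q(x) = 4*x^4 + 10*x^3 + 8*x^2 + 2*x.
∫_{-1}^{1} of each monomial x^k gives [2/(k+1) if k even, 0 if k odd]. Integrating term-by-term (or equivalently evaluating the antiderivative F(x) = 4*x^5/5 + 5*x^4/2 + 8*x^3/3 + x^2 at the endpoints):
  F(1) − F(−1) = 209/30 − (1/30) = 104/15.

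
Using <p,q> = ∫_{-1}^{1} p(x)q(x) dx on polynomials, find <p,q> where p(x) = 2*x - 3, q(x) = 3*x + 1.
<p,q> = -2

Expand the product: p(x)·q(x) = 6*x^2 - 7*x - 3.
∫_{-1}^{1} of each monomial x^k gives [2/(k+1) if k even, 0 if k odd]. Integrating term-by-term (or equivalently evaluating the antiderivative F(x) = 2*x^3 - 7*x^2/2 - 3*x at the endpoints):
  F(1) − F(−1) = -9/2 − (-5/2) = -2.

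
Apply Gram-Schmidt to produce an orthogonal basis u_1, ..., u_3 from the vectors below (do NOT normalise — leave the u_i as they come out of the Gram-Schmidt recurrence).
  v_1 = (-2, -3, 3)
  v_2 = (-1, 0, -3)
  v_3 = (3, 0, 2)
Orthogonal basis:
  u_1 = (-2, -3, 3)
  u_2 = (-18/11, -21/22, -45/22)
  u_3 = (21/19, -21/19, -7/19)

Apply the Gram-Schmidt recurrence
  u_1 = v_1
  u_i = v_i − Σ_{j<i} ((v_i · u_j) / (u_j · u_j)) · u_j.

Step by step this gives:
  u_1 = (-2, -3, 3)
  u_2 = (-18/11, -21/22, -45/22)
  u_3 = (21/19, -21/19, -7/19)

Orthogonality check:
  u_2 · u_1 = 0 (should be 0)
  u_3 · u_1 = 0 (should be 0)
  u_3 · u_2 = 0 (should be 0)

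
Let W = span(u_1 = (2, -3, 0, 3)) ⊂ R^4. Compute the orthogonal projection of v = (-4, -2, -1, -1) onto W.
proj_W(v) = (-5/11, 15/22, 0, -15/22)

Set up U = [u_1 | ... | u_1] ∈ R^(4×1). The projector onto W = col(U) is P = U (U^T U)^(-1) U^T.
Compute U^T U =
  [22],
and U^T v = (-5).
Solve U^T U · c = U^T v for the coefficients: c = (-5/22). The projection is proj_W(v) = U c.
Check: (v - proj_W(v)) · u_1 = 0  (should be 0).
Result: proj_W(v) = (-5/11, 15/22, 0, -15/22).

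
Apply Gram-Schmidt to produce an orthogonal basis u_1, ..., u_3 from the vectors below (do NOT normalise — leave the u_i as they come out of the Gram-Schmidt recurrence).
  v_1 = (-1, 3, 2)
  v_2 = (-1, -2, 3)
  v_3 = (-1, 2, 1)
Orthogonal basis:
  u_1 = (-1, 3, 2)
  u_2 = (-13/14, -31/14, 20/7)
  u_3 = (-2/5, -2/65, -2/13)

Apply the Gram-Schmidt recurrence
  u_1 = v_1
  u_i = v_i − Σ_{j<i} ((v_i · u_j) / (u_j · u_j)) · u_j.

Step by step this gives:
  u_1 = (-1, 3, 2)
  u_2 = (-13/14, -31/14, 20/7)
  u_3 = (-2/5, -2/65, -2/13)

Orthogonality check:
  u_2 · u_1 = 0 (should be 0)
  u_3 · u_1 = 0 (should be 0)
  u_3 · u_2 = 0 (should be 0)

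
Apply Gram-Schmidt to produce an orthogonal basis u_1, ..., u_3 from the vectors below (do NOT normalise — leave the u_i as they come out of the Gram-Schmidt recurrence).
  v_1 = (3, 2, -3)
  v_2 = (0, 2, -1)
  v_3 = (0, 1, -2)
Orthogonal basis:
  u_1 = (3, 2, -3)
  u_2 = (-21/22, 15/11, -1/22)
  u_3 = (-36/61, -27/61, -54/61)

Apply the Gram-Schmidt recurrence
  u_1 = v_1
  u_i = v_i − Σ_{j<i} ((v_i · u_j) / (u_j · u_j)) · u_j.

Step by step this gives:
  u_1 = (3, 2, -3)
  u_2 = (-21/22, 15/11, -1/22)
  u_3 = (-36/61, -27/61, -54/61)

Orthogonality check:
  u_2 · u_1 = 0 (should be 0)
  u_3 · u_1 = 0 (should be 0)
  u_3 · u_2 = 0 (should be 0)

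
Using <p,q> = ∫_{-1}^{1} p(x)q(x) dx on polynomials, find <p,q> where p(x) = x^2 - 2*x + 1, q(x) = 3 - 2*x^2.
<p,q> = 88/15

Expand the product: p(x)·q(x) = -2*x^4 + 4*x^3 + x^2 - 6*x + 3.
∫_{-1}^{1} of each monomial x^k gives [2/(k+1) if k even, 0 if k odd]. Integrating term-by-term (or equivalently evaluating the antiderivative F(x) = -2*x^5/5 + x^4 + x^3/3 - 3*x^2 + 3*x at the endpoints):
  F(1) − F(−1) = 14/15 − (-74/15) = 88/15.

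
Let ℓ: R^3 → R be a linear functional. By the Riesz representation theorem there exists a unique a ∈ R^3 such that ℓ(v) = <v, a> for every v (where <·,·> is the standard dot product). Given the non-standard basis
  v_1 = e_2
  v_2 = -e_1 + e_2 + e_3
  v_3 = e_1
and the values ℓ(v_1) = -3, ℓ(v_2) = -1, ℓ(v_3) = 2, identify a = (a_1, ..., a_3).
a = (2, -3, 4)

Write a = (a_1, ..., a_3) in the standard basis. For each basis vector v_i, ℓ(v_i) = <v_i, a> is a linear equation in the a_j's. Collect the n equations into a matrix system V a = ℓ, where row i of V is v_i (expressed in the standard basis). Since V is invertible (lower-triangular with 1s on the diagonal, up to permutation), solve by back-substitution:
  V =
[[0, 1, 0],
 [-1, 1, 1],
 [1, 0, 0]]
  V a = (-3, -1, 2)
Solving gives a = (2, -3, 4).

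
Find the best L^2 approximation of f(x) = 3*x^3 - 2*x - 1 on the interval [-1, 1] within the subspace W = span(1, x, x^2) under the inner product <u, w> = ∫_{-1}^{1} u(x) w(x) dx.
g(x) = -x/5 - 1

The best approximation g ∈ W is the orthogonal projection of f onto W. Writing g = a_0 + a_1 x + a_2 x^2, the coefficients solve the normal equations G · a = b where
  G_{ij} = <φ_i, φ_j> and b_i = <f, φ_i>, with φ_0 = 1, φ_1 = x, φ_2 = x^2.
G =
  [2, 0, 2/3]
  [0, 2/3, 0]
  [2/3, 0, 2/5],
b = (-2, -2/15, -2/3).
Solving gives a_0 = -1, a_1 = -1/5, a_2 = 0, so
  g(x) = -x/5 - 1.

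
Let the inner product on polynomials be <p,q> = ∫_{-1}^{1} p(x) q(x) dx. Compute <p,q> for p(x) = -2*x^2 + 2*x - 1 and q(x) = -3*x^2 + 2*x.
<p,q> = 106/15

Expand the product: p(x)·q(x) = 6*x^4 - 10*x^3 + 7*x^2 - 2*x.
∫_{-1}^{1} of each monomial x^k gives [2/(k+1) if k even, 0 if k odd]. Integrating term-by-term (or equivalently evaluating the antiderivative F(x) = 6*x^5/5 - 5*x^4/2 + 7*x^3/3 - x^2 at the endpoints):
  F(1) − F(−1) = 1/30 − (-211/30) = 106/15.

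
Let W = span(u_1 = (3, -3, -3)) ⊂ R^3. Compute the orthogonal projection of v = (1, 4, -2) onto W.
proj_W(v) = (-1/3, 1/3, 1/3)

Set up U = [u_1 | ... | u_1] ∈ R^(3×1). The projector onto W = col(U) is P = U (U^T U)^(-1) U^T.
Compute U^T U =
  [27],
and U^T v = (-3).
Solve U^T U · c = U^T v for the coefficients: c = (-1/9). The projection is proj_W(v) = U c.
Check: (v - proj_W(v)) · u_1 = 0  (should be 0).
Result: proj_W(v) = (-1/3, 1/3, 1/3).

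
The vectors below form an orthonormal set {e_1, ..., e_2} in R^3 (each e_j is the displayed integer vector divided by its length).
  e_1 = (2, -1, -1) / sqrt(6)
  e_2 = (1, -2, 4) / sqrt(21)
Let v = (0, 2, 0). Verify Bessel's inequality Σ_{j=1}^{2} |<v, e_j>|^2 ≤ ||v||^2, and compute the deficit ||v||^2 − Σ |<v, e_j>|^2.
Σ |<v, e_j>|^2 = 10/7; ||v||^2 = 4; deficit = 18/7

Write each e_j = u_j / sqrt(<u_j, u_j>) where u_j is the displayed integer vector. Then <v, e_j> = <v, u_j> / sqrt(<u_j, u_j>), so |<v, e_j>|^2 = <v, u_j>^2 / <u_j, u_j>.
Coefficients: <v, e_1> = -2/sqrt(6), <v, e_2> = -4/sqrt(21).
Square and sum: Σ |<v, e_j>|^2 = 10/7.
Compute ||v||^2 = v·v = 4.
Deficit = 4 − 10/7 = 18/7 ≥ 0, confirming Bessel's inequality. (The deficit equals ||v − Σ <v,e_j> e_j||^2, the squared distance from v to span{e_j}.)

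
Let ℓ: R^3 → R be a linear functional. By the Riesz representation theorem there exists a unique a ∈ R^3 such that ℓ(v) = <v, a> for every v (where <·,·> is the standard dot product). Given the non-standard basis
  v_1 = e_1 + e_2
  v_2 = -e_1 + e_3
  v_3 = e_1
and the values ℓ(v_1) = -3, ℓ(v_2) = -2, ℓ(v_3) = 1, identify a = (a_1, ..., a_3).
a = (1, -4, -1)

Write a = (a_1, ..., a_3) in the standard basis. For each basis vector v_i, ℓ(v_i) = <v_i, a> is a linear equation in the a_j's. Collect the n equations into a matrix system V a = ℓ, where row i of V is v_i (expressed in the standard basis). Since V is invertible (lower-triangular with 1s on the diagonal, up to permutation), solve by back-substitution:
  V =
[[1, 1, 0],
 [-1, 0, 1],
 [1, 0, 0]]
  V a = (-3, -2, 1)
Solving gives a = (1, -4, -1).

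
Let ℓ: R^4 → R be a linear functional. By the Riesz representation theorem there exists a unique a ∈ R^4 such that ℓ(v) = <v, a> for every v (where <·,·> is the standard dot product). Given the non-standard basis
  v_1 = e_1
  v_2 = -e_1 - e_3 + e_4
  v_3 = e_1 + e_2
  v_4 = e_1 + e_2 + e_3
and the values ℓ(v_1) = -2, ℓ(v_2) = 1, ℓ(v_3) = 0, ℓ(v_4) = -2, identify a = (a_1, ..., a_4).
a = (-2, 2, -2, -3)

Write a = (a_1, ..., a_4) in the standard basis. For each basis vector v_i, ℓ(v_i) = <v_i, a> is a linear equation in the a_j's. Collect the n equations into a matrix system V a = ℓ, where row i of V is v_i (expressed in the standard basis). Since V is invertible (lower-triangular with 1s on the diagonal, up to permutation), solve by back-substitution:
  V =
[[1, 0, 0, 0],
 [-1, 0, -1, 1],
 [1, 1, 0, 0],
 [1, 1, 1, 0]]
  V a = (-2, 1, 0, -2)
Solving gives a = (-2, 2, -2, -3).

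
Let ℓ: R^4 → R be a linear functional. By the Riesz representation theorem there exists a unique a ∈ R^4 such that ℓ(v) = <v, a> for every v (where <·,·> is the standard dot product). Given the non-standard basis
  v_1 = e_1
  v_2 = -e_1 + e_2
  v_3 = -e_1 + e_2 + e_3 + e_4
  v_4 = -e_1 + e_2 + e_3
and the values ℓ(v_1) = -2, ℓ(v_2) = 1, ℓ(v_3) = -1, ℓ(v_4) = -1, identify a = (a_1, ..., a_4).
a = (-2, -1, -2, 0)

Write a = (a_1, ..., a_4) in the standard basis. For each basis vector v_i, ℓ(v_i) = <v_i, a> is a linear equation in the a_j's. Collect the n equations into a matrix system V a = ℓ, where row i of V is v_i (expressed in the standard basis). Since V is invertible (lower-triangular with 1s on the diagonal, up to permutation), solve by back-substitution:
  V =
[[1, 0, 0, 0],
 [-1, 1, 0, 0],
 [-1, 1, 1, 1],
 [-1, 1, 1, 0]]
  V a = (-2, 1, -1, -1)
Solving gives a = (-2, -1, -2, 0).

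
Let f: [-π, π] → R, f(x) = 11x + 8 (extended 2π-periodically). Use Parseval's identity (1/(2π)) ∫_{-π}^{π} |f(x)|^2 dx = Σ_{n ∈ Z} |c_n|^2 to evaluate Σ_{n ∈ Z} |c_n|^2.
Σ |c_n|^2 = 121π^2/3 + 64

Expand and integrate term by term over [-π, π]:
  ∫ (11x)^2 dx = 121·(2π^3/3); ∫ 2·11·(8)·x dx = 0 (odd integrand); ∫ 8^2 dx = 64·2π.
So (1/(2π)) ∫_{-π}^{π} (11x + 8)^2 dx = 121π^2/3 + 64 = 121π^2/3 + 64.
Parseval ⇒ Σ |c_n|^2 = 121π^2/3 + 64.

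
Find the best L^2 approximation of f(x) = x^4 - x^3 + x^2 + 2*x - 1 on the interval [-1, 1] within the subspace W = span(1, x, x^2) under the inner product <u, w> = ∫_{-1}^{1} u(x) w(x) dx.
g(x) = 13*x^2/7 + 7*x/5 - 38/35

The best approximation g ∈ W is the orthogonal projection of f onto W. Writing g = a_0 + a_1 x + a_2 x^2, the coefficients solve the normal equations G · a = b where
  G_{ij} = <φ_i, φ_j> and b_i = <f, φ_i>, with φ_0 = 1, φ_1 = x, φ_2 = x^2.
G =
  [2, 0, 2/3]
  [0, 2/3, 0]
  [2/3, 0, 2/5],
b = (-14/15, 14/15, 2/105).
Solving gives a_0 = -38/35, a_1 = 7/5, a_2 = 13/7, so
  g(x) = 13*x^2/7 + 7*x/5 - 38/35.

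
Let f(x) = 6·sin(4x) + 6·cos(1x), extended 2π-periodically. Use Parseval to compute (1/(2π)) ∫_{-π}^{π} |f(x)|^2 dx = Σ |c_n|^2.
Σ |c_n|^2 = 36

Expand |f|^2 and use orthogonality of {sin(nx), cos(mx)} on [-π, π]:
  ∫_{-π}^{π} sin(nx)^2 dx = π, ∫ cos(mx)^2 dx = π, and cross terms integrate to 0.
So ∫_{-π}^{π} f(x)^2 dx = 6^2 · π + 6^2 · π = (36 + 36)π.
Divide by 2π: (36 + 36)/2 = 36.
By Parseval, this equals Σ |c_n|^2.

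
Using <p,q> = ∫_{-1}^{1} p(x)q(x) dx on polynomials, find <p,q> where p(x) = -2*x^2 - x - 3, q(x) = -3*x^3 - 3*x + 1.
<p,q> = -62/15

Expand the product: p(x)·q(x) = 6*x^5 + 3*x^4 + 15*x^3 + x^2 + 8*x - 3.
∫_{-1}^{1} of each monomial x^k gives [2/(k+1) if k even, 0 if k odd]. Integrating term-by-term (or equivalently evaluating the antiderivative F(x) = x^6 + 3*x^5/5 + 15*x^4/4 + x^3/3 + 4*x^2 - 3*x at the endpoints):
  F(1) − F(−1) = 401/60 − (649/60) = -62/15.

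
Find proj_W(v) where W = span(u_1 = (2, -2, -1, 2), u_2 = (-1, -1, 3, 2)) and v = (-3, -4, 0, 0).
proj_W(v) = (-43/194, -135/194, 122/97, 112/97)

Set up U = [u_1 | ... | u_2] ∈ R^(4×2). The projector onto W = col(U) is P = U (U^T U)^(-1) U^T.
Compute U^T U =
  [13, 1]
  [1, 15],
and U^T v = (2, 7).
Solve U^T U · c = U^T v for the coefficients: c = (23/194, 89/194). The projection is proj_W(v) = U c.
Check: (v - proj_W(v)) · u_1 = 0  (should be 0).
Check: (v - proj_W(v)) · u_2 = 0  (should be 0).
Result: proj_W(v) = (-43/194, -135/194, 122/97, 112/97).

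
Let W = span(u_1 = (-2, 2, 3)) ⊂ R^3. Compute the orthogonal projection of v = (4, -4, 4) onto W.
proj_W(v) = (8/17, -8/17, -12/17)

Set up U = [u_1 | ... | u_1] ∈ R^(3×1). The projector onto W = col(U) is P = U (U^T U)^(-1) U^T.
Compute U^T U =
  [17],
and U^T v = (-4).
Solve U^T U · c = U^T v for the coefficients: c = (-4/17). The projection is proj_W(v) = U c.
Check: (v - proj_W(v)) · u_1 = 0  (should be 0).
Result: proj_W(v) = (8/17, -8/17, -12/17).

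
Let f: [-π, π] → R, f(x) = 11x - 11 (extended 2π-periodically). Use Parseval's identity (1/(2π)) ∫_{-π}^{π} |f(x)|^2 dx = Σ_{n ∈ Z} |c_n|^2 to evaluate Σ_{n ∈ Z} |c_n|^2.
Σ |c_n|^2 = 121π^2/3 + 121

Expand and integrate term by term over [-π, π]:
  ∫ (11x)^2 dx = 121·(2π^3/3); ∫ 2·11·(-11)·x dx = 0 (odd integrand); ∫ (-11)^2 dx = 121·2π.
So (1/(2π)) ∫_{-π}^{π} (11x - 11)^2 dx = 121π^2/3 + 121 = 121π^2/3 + 121.
Parseval ⇒ Σ |c_n|^2 = 121π^2/3 + 121.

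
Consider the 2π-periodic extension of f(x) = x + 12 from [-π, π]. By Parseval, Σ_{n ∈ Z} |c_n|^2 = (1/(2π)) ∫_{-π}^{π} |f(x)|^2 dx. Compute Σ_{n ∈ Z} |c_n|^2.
Σ |c_n|^2 = π^2/3 + 144

Expand and integrate term by term over [-π, π]:
  ∫ (x)^2 dx = 1·(2π^3/3); ∫ 2·1·(12)·x dx = 0 (odd integrand); ∫ 12^2 dx = 144·2π.
So (1/(2π)) ∫_{-π}^{π} (x + 12)^2 dx = 1π^2/3 + 144 = π^2/3 + 144.
Parseval ⇒ Σ |c_n|^2 = π^2/3 + 144.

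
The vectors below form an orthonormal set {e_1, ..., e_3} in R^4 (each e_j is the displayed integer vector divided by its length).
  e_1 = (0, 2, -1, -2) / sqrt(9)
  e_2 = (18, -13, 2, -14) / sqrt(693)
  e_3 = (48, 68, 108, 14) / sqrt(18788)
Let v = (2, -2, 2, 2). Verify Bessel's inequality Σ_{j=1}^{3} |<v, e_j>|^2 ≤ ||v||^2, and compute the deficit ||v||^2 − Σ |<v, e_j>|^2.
Σ |<v, e_j>|^2 = 940/61; ||v||^2 = 16; deficit = 36/61

Write each e_j = u_j / sqrt(<u_j, u_j>) where u_j is the displayed integer vector. Then <v, e_j> = <v, u_j> / sqrt(<u_j, u_j>), so |<v, e_j>|^2 = <v, u_j>^2 / <u_j, u_j>.
Coefficients: <v, e_1> = -10/sqrt(9), <v, e_2> = 38/sqrt(693), <v, e_3> = 204/sqrt(18788).
Square and sum: Σ |<v, e_j>|^2 = 940/61.
Compute ||v||^2 = v·v = 16.
Deficit = 16 − 940/61 = 36/61 ≥ 0, confirming Bessel's inequality. (The deficit equals ||v − Σ <v,e_j> e_j||^2, the squared distance from v to span{e_j}.)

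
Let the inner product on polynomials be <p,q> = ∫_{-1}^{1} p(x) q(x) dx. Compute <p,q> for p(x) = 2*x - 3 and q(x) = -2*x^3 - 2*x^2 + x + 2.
<p,q> = -124/15

Expand the product: p(x)·q(x) = -4*x^4 + 2*x^3 + 8*x^2 + x - 6.
∫_{-1}^{1} of each monomial x^k gives [2/(k+1) if k even, 0 if k odd]. Integrating term-by-term (or equivalently evaluating the antiderivative F(x) = -4*x^5/5 + x^4/2 + 8*x^3/3 + x^2/2 - 6*x at the endpoints):
  F(1) − F(−1) = -47/15 − (77/15) = -124/15.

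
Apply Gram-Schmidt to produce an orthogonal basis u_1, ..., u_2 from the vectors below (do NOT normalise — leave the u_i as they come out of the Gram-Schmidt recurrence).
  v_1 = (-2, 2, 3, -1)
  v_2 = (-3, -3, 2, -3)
Orthogonal basis:
  u_1 = (-2, 2, 3, -1)
  u_2 = (-2, -4, 1/2, -5/2)

Apply the Gram-Schmidt recurrence
  u_1 = v_1
  u_i = v_i − Σ_{j<i} ((v_i · u_j) / (u_j · u_j)) · u_j.

Step by step this gives:
  u_1 = (-2, 2, 3, -1)
  u_2 = (-2, -4, 1/2, -5/2)

Orthogonality check:
  u_2 · u_1 = 0 (should be 0)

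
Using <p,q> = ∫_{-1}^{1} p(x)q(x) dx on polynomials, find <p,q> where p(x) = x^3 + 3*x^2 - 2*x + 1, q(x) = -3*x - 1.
<p,q> = -6/5

Expand the product: p(x)·q(x) = -3*x^4 - 10*x^3 + 3*x^2 - x - 1.
∫_{-1}^{1} of each monomial x^k gives [2/(k+1) if k even, 0 if k odd]. Integrating term-by-term (or equivalently evaluating the antiderivative F(x) = -3*x^5/5 - 5*x^4/2 + x^3 - x^2/2 - x at the endpoints):
  F(1) − F(−1) = -18/5 − (-12/5) = -6/5.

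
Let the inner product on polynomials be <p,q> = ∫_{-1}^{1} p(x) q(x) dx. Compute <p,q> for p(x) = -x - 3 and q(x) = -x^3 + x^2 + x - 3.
<p,q> = 236/15

Expand the product: p(x)·q(x) = x^4 + 2*x^3 - 4*x^2 + 9.
∫_{-1}^{1} of each monomial x^k gives [2/(k+1) if k even, 0 if k odd]. Integrating term-by-term (or equivalently evaluating the antiderivative F(x) = x^5/5 + x^4/2 - 4*x^3/3 + 9*x at the endpoints):
  F(1) − F(−1) = 251/30 − (-221/30) = 236/15.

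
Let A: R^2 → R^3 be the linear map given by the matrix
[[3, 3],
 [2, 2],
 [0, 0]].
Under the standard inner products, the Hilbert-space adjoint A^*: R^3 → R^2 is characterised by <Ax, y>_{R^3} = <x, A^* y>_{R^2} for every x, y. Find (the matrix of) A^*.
A^* = A^T =
[[3, 2, 0],
 [3, 2, 0]]

For real matrices with standard dot products, the defining identity <Ax, y> = <x, A^* y> gives (Ax)^T y = x^T (A^*) y, i.e. x^T A^T y = x^T (A^*) y. Since this holds for all x, y, we must have A^* = A^T. Therefore
A^* =
[[3, 2, 0],
 [3, 2, 0]].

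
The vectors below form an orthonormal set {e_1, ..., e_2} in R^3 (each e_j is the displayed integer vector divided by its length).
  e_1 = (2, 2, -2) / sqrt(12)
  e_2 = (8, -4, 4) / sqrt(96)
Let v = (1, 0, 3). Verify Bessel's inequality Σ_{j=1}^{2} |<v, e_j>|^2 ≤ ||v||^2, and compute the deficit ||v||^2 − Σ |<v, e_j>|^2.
Σ |<v, e_j>|^2 = 11/2; ||v||^2 = 10; deficit = 9/2

Write each e_j = u_j / sqrt(<u_j, u_j>) where u_j is the displayed integer vector. Then <v, e_j> = <v, u_j> / sqrt(<u_j, u_j>), so |<v, e_j>|^2 = <v, u_j>^2 / <u_j, u_j>.
Coefficients: <v, e_1> = -4/sqrt(12), <v, e_2> = 20/sqrt(96).
Square and sum: Σ |<v, e_j>|^2 = 11/2.
Compute ||v||^2 = v·v = 10.
Deficit = 10 − 11/2 = 9/2 ≥ 0, confirming Bessel's inequality. (The deficit equals ||v − Σ <v,e_j> e_j||^2, the squared distance from v to span{e_j}.)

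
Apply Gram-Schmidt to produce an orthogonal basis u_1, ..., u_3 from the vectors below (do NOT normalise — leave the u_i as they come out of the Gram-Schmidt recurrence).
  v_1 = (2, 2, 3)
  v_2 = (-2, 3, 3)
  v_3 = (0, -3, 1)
Orthogonal basis:
  u_1 = (2, 2, 3)
  u_2 = (-56/17, 29/17, 18/17)
  u_3 = (-6/11, -24/11, 20/11)

Apply the Gram-Schmidt recurrence
  u_1 = v_1
  u_i = v_i − Σ_{j<i} ((v_i · u_j) / (u_j · u_j)) · u_j.

Step by step this gives:
  u_1 = (2, 2, 3)
  u_2 = (-56/17, 29/17, 18/17)
  u_3 = (-6/11, -24/11, 20/11)

Orthogonality check:
  u_2 · u_1 = 0 (should be 0)
  u_3 · u_1 = 0 (should be 0)
  u_3 · u_2 = 0 (should be 0)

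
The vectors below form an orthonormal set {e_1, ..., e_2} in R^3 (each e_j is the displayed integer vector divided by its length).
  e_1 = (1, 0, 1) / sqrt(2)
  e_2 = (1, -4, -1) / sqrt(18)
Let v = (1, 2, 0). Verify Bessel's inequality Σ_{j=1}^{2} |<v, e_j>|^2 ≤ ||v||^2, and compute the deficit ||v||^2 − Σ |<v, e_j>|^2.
Σ |<v, e_j>|^2 = 29/9; ||v||^2 = 5; deficit = 16/9

Write each e_j = u_j / sqrt(<u_j, u_j>) where u_j is the displayed integer vector. Then <v, e_j> = <v, u_j> / sqrt(<u_j, u_j>), so |<v, e_j>|^2 = <v, u_j>^2 / <u_j, u_j>.
Coefficients: <v, e_1> = 1/sqrt(2), <v, e_2> = -7/sqrt(18).
Square and sum: Σ |<v, e_j>|^2 = 29/9.
Compute ||v||^2 = v·v = 5.
Deficit = 5 − 29/9 = 16/9 ≥ 0, confirming Bessel's inequality. (The deficit equals ||v − Σ <v,e_j> e_j||^2, the squared distance from v to span{e_j}.)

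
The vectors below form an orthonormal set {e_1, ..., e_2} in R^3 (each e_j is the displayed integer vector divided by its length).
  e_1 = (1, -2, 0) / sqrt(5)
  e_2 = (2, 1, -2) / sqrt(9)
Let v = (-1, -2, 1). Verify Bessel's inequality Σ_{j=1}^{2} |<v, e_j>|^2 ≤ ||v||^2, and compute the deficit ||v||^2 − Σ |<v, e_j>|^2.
Σ |<v, e_j>|^2 = 29/5; ||v||^2 = 6; deficit = 1/5

Write each e_j = u_j / sqrt(<u_j, u_j>) where u_j is the displayed integer vector. Then <v, e_j> = <v, u_j> / sqrt(<u_j, u_j>), so |<v, e_j>|^2 = <v, u_j>^2 / <u_j, u_j>.
Coefficients: <v, e_1> = 3/sqrt(5), <v, e_2> = -6/sqrt(9).
Square and sum: Σ |<v, e_j>|^2 = 29/5.
Compute ||v||^2 = v·v = 6.
Deficit = 6 − 29/5 = 1/5 ≥ 0, confirming Bessel's inequality. (The deficit equals ||v − Σ <v,e_j> e_j||^2, the squared distance from v to span{e_j}.)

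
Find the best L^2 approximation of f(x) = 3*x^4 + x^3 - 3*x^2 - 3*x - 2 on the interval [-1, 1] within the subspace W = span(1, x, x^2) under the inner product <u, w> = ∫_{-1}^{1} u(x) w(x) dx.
g(x) = -3*x^2/7 - 12*x/5 - 79/35

The best approximation g ∈ W is the orthogonal projection of f onto W. Writing g = a_0 + a_1 x + a_2 x^2, the coefficients solve the normal equations G · a = b where
  G_{ij} = <φ_i, φ_j> and b_i = <f, φ_i>, with φ_0 = 1, φ_1 = x, φ_2 = x^2.
G =
  [2, 0, 2/3]
  [0, 2/3, 0]
  [2/3, 0, 2/5],
b = (-24/5, -8/5, -176/105).
Solving gives a_0 = -79/35, a_1 = -12/5, a_2 = -3/7, so
  g(x) = -3*x^2/7 - 12*x/5 - 79/35.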